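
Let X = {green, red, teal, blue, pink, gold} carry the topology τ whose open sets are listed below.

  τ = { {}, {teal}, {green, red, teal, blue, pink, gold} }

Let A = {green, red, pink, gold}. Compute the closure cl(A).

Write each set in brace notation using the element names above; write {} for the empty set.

closure: X∖int(X∖A) = X∖{teal} = {green, red, blue, pink, gold}

{green, red, blue, pink, gold}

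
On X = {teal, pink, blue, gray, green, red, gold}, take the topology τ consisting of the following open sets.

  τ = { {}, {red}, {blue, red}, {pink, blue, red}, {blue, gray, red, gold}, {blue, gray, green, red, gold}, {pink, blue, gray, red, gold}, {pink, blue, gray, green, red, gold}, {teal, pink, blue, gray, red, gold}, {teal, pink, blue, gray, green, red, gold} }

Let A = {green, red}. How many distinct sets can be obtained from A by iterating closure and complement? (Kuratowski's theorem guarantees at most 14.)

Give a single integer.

complement {teal, pink, blue, gray, gold}; its interior {}; cl(A) = X∖{} = {teal, pink, blue, gray, green, red, gold}
With k = closure, c = complement:
  1. A     = {green, red}
  2. kA    = {teal, pink, blue, gray, green, red, gold}
  3. cA    = {teal, pink, blue, gray, gold}
  4. ckA   = {}
  5. kcA   = {teal, pink, blue, gray, green, gold}
  6. ckcA  = {red}
k, c of each give nothing new

6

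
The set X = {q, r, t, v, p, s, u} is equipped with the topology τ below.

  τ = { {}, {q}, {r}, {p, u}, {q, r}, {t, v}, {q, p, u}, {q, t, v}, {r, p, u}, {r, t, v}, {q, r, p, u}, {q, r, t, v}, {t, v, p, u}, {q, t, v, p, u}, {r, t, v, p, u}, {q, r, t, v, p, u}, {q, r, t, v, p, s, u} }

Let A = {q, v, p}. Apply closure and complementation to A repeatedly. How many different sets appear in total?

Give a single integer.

10

complement {r, t, s, u}; its interior {r}; cl(A) = X∖{r} = {q, t, v, p, s, u}
With k = closure, c = complement:
  1. A     = {q, v, p}
  2. kA    = {q, t, v, p, s, u}
  3. cA    = {r, t, s, u}
  4. ckA   = {r}
  5. kcA   = {r, t, v, p, s, u}
  6. kckA  = {r, s}
  7. ckcA  = {q}
  8. ckckA = {q, t, v, p, u}
  9. kckcA = {q, s}
  10. ckckcA = {r, t, v, p, u}
k, c of each give nothing new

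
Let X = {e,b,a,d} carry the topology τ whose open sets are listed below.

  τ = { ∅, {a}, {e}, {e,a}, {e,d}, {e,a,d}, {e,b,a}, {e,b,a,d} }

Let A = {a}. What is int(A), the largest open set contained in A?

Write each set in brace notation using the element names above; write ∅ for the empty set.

{a}

U open, U⊆A: ∅, {a}. int(A) = ⋃ = {a}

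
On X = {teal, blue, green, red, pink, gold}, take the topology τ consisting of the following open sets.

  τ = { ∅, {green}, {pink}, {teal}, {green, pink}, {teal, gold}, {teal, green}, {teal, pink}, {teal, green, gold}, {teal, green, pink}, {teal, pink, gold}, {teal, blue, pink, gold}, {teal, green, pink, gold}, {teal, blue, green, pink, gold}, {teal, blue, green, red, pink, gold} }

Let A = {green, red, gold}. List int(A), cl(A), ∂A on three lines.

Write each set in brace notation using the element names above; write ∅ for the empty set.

interior: largest open inside A is {green} (from ∅, {green})
cl via duality: int({teal, blue, pink}) = {teal, pink}, so X∖{teal, pink} = {blue, green, red, gold}
cl∖int = {blue, red, gold}

int(A) = {green}
cl(A)  = {blue, green, red, gold}
∂A     = {blue, red, gold}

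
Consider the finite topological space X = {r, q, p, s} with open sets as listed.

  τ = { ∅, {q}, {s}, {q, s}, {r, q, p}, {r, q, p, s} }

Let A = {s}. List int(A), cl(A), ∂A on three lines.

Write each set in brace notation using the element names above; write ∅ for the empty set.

int(A) = {s}
cl(A)  = {s}
∂A     = ∅

interior: largest open inside A is {s} (from ∅, {s})
cl via duality: int({r, q, p}) = {r, q, p}, so X∖{r, q, p} = {s}
cl∖int = ∅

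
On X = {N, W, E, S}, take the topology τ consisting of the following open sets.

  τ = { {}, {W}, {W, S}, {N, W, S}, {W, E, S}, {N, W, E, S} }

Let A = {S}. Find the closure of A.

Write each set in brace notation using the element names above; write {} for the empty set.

X∖A={N, W, E}, int(X∖A)={W}, hence cl(A)={N, E, S}

{N, E, S}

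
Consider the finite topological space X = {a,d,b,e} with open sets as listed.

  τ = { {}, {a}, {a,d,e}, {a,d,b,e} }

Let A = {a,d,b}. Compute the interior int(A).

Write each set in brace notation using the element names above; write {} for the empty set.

{a}

opens ⊆ A: {}, {a}; union → int = {a}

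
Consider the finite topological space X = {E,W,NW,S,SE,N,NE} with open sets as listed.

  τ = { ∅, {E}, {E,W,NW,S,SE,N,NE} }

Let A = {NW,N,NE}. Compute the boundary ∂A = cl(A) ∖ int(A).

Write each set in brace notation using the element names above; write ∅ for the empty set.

{W,NW,S,SE,N,NE}

opens ⊆ A: ∅; union → int = ∅
complement {E,W,S,SE}; its interior {E}; cl(A) = X∖{E} = {W,NW,S,SE,N,NE}
boundary = {W,NW,S,SE,N,NE} ∖ ∅ = {W,NW,S,SE,N,NE}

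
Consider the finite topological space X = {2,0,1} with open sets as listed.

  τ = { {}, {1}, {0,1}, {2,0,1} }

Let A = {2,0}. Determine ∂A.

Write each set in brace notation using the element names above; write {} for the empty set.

{2,0}

opens ⊆ A: {}; union → int = {}
complement {1}; its interior {1}; cl(A) = X∖{1} = {2,0}
boundary = {2,0} ∖ {} = {2,0}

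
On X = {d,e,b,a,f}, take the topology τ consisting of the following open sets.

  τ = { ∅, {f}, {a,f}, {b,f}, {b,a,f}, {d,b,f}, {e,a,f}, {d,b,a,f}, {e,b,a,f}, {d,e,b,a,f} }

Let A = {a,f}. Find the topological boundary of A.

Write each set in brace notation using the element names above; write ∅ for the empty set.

{d,e,b}

opens ⊆ A: ∅, {f}, {a,f}; union → int = {a,f}
complement {d,e,b}; its interior ∅; cl(A) = X∖∅ = {d,e,b,a,f}
boundary = {d,e,b,a,f} ∖ {a,f} = {d,e,b}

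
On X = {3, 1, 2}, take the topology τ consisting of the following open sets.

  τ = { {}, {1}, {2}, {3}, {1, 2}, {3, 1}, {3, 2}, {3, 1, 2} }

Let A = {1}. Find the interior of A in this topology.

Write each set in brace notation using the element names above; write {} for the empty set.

{1}

opens ⊆ A: {}, {1}; union → int = {1}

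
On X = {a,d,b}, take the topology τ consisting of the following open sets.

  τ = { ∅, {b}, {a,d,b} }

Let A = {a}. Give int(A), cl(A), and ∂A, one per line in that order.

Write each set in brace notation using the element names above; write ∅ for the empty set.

interior: largest open inside A is ∅ (from ∅)
cl via duality: int({d,b}) = {b}, so X∖{b} = {a,d}
cl∖int = {a,d}

int(A) = ∅
cl(A)  = {a,d}
∂A     = {a,d}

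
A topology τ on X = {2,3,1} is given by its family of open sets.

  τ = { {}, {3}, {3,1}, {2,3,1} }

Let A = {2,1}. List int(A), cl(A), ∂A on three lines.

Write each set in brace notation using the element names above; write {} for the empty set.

open subsets of A: {}; so int(A) = {}
closure: X∖int(X∖A) = X∖{3} = {2,1}
∂A = {2,1} minus {} = {2,1}

int(A) = {}
cl(A)  = {2,1}
∂A     = {2,1}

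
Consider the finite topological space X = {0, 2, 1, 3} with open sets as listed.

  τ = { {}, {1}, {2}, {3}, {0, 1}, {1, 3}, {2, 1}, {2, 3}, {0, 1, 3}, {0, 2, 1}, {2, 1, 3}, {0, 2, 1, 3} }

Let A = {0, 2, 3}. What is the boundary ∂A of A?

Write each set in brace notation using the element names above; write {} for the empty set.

{0}

open subsets of A: {}, {2}, {3}, {2, 3}; so int(A) = {2, 3}
closure: X∖int(X∖A) = X∖{1} = {0, 2, 3}
∂A = {0, 2, 3} minus {2, 3} = {0}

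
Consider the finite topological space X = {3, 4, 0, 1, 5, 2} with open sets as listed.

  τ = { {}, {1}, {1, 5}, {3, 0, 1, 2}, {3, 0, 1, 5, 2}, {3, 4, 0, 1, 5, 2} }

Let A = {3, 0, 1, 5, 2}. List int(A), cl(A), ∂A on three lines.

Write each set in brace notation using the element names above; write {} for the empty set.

interior: largest open inside A is {3, 0, 1, 5, 2} (from {}, {1}, {1, 5}, {3, 0, 1, 2}, {3, 0, 1, 5, 2})
cl via duality: int({4}) = {}, so X∖{} = {3, 4, 0, 1, 5, 2}
cl∖int = {4}

int(A) = {3, 0, 1, 5, 2}
cl(A)  = {3, 4, 0, 1, 5, 2}
∂A     = {4}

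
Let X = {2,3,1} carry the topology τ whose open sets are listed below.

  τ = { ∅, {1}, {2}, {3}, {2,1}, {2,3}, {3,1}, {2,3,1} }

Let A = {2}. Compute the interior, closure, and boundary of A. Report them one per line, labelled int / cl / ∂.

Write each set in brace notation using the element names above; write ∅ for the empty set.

interior: largest open inside A is {2} (from ∅, {2})
cl via duality: int({3,1}) = {3,1}, so X∖{3,1} = {2}
cl∖int = ∅

int(A) = {2}
cl(A)  = {2}
∂A     = ∅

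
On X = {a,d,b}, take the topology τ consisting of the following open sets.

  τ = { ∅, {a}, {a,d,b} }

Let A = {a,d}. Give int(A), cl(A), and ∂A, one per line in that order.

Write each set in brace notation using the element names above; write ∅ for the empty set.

int(A) = {a}
cl(A)  = {a,d,b}
∂A     = {d,b}

open subsets of A: ∅, {a}; so int(A) = {a}
closure: X∖int(X∖A) = X∖∅ = {a,d,b}
∂A = {a,d,b} minus {a} = {d,b}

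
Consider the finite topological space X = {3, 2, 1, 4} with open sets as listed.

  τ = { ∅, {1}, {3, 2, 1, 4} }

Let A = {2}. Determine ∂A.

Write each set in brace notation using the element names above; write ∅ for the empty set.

{3, 2, 4}

U open, U⊆A: ∅. int(A) = ⋃ = ∅
X∖A={3, 1, 4}, int(X∖A)={1}, hence cl(A)={3, 2, 4}
∂A: remove int from cl → {3, 2, 4}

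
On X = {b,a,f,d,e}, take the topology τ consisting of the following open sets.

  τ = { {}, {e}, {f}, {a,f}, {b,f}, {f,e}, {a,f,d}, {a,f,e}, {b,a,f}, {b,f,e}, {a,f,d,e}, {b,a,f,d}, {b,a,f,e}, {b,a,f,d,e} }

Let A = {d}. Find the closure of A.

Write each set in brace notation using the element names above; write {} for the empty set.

{d}

complement {b,a,f,e}; its interior {b,a,f,e}; cl(A) = X∖{b,a,f,e} = {d}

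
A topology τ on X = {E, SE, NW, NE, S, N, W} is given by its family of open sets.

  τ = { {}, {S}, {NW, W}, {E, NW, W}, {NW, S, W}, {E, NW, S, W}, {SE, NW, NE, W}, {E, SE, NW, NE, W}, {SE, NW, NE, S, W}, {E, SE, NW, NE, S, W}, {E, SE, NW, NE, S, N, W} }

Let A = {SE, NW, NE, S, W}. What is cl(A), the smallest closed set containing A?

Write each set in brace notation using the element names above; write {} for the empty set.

{E, SE, NW, NE, S, N, W}

complement {E, N}; its interior {}; cl(A) = X∖{} = {E, SE, NW, NE, S, N, W}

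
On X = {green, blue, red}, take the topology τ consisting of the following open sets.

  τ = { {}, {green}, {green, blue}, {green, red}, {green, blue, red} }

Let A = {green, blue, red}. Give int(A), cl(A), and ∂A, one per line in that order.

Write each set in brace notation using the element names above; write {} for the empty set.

int(A) = {green, blue, red}
cl(A)  = {green, blue, red}
∂A     = {}

U open, U⊆A: {}, {green}, {green, red}, {green, blue}, {green, blue, red}. int(A) = ⋃ = {green, blue, red}
X∖A={}, int(X∖A)={}, hence cl(A)={green, blue, red}
∂A: remove int from cl → {}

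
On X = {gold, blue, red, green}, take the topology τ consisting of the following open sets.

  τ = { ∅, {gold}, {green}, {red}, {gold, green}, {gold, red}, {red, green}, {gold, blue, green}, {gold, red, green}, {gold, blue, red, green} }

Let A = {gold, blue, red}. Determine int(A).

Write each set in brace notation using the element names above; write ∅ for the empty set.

interior: largest open inside A is {gold, red} (from ∅, {red}, {gold}, {gold, red})

{gold, red}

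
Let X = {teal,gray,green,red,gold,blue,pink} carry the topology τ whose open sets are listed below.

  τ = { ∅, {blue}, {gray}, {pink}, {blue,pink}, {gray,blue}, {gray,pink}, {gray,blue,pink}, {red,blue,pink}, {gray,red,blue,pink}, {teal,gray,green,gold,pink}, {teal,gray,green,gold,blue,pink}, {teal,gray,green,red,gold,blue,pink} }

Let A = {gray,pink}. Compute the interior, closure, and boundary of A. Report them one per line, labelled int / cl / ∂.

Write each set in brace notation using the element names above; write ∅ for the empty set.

open subsets of A: ∅, {gray}, {pink}, {gray,pink}; so int(A) = {gray,pink}
closure: X∖int(X∖A) = X∖{blue} = {teal,gray,green,red,gold,pink}
∂A = {teal,gray,green,red,gold,pink} minus {gray,pink} = {teal,green,red,gold}

int(A) = {gray,pink}
cl(A)  = {teal,gray,green,red,gold,pink}
∂A     = {teal,green,red,gold}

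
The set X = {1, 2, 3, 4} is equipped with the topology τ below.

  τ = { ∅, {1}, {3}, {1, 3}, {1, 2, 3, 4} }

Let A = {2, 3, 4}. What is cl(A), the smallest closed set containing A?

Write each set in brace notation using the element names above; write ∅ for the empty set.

{2, 3, 4}

complement {1}; its interior {1}; cl(A) = X∖{1} = {2, 3, 4}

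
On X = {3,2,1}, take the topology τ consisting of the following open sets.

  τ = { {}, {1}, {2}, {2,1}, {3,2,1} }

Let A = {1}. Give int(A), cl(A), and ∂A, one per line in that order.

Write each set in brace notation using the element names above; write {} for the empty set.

int(A) = {1}
cl(A)  = {3,1}
∂A     = {3}

open subsets of A: {}, {1}; so int(A) = {1}
closure: X∖int(X∖A) = X∖{2} = {3,1}
∂A = {3,1} minus {1} = {3}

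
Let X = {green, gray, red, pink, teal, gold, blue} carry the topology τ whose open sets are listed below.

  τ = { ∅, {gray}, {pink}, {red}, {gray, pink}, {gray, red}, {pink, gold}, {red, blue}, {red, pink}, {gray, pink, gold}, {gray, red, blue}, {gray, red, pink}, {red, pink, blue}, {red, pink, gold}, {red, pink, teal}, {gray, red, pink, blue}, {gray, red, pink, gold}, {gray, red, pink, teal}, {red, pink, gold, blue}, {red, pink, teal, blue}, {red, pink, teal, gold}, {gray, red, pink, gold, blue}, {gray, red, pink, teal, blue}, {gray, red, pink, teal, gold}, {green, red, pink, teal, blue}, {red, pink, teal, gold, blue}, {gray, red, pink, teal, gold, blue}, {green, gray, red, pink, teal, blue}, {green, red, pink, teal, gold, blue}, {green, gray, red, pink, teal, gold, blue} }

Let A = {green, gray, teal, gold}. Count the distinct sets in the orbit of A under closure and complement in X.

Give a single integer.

complement {red, pink, blue}; its interior {red, pink, blue}; cl(A) = X∖{red, pink, blue} = {green, gray, teal, gold}
With k = closure, c = complement:
  1. A     = {green, gray, teal, gold}
  2. cA    = {red, pink, blue}
  3. kcA   = {green, red, pink, teal, gold, blue}
  4. ckcA  = {gray}
k, c of each give nothing new

4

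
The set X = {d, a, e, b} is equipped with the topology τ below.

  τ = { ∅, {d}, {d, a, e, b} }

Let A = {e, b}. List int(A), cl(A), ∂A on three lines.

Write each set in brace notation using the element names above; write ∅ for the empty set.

interior: largest open inside A is ∅ (from ∅)
cl via duality: int({d, a}) = {d}, so X∖{d} = {a, e, b}
cl∖int = {a, e, b}

int(A) = ∅
cl(A)  = {a, e, b}
∂A     = {a, e, b}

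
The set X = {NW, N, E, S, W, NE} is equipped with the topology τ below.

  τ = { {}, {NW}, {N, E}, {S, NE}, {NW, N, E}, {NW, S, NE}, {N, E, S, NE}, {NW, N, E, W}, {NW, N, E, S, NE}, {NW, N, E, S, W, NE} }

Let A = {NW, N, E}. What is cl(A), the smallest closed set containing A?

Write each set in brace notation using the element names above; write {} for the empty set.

complement {S, W, NE}; its interior {S, NE}; cl(A) = X∖{S, NE} = {NW, N, E, W}

{NW, N, E, W}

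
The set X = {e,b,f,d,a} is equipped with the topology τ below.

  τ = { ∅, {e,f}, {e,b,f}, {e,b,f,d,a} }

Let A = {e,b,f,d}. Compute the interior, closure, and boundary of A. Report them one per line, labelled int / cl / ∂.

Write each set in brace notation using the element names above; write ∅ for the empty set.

interior: largest open inside A is {e,b,f} (from ∅, {e,f}, {e,b,f})
cl via duality: int({a}) = ∅, so X∖∅ = {e,b,f,d,a}
cl∖int = {d,a}

int(A) = {e,b,f}
cl(A)  = {e,b,f,d,a}
∂A     = {d,a}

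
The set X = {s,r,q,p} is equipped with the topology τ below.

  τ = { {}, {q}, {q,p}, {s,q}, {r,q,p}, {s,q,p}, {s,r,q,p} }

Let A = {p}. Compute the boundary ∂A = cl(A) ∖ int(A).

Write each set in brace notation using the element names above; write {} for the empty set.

opens ⊆ A: {}; union → int = {}
complement {s,r,q}; its interior {s,q}; cl(A) = X∖{s,q} = {r,p}
boundary = {r,p} ∖ {} = {r,p}

{r,p}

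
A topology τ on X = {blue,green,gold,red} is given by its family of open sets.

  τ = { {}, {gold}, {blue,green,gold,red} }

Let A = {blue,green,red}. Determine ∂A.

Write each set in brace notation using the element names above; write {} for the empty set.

open subsets of A: {}; so int(A) = {}
closure: X∖int(X∖A) = X∖{gold} = {blue,green,red}
∂A = {blue,green,red} minus {} = {blue,green,red}

{blue,green,red}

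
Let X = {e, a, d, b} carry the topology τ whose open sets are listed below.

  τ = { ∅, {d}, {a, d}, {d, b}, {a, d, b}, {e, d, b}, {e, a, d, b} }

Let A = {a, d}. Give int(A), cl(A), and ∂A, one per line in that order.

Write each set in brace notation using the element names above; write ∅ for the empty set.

U open, U⊆A: ∅, {d}, {a, d}. int(A) = ⋃ = {a, d}
X∖A={e, b}, int(X∖A)=∅, hence cl(A)={e, a, d, b}
∂A: remove int from cl → {e, b}

int(A) = {a, d}
cl(A)  = {e, a, d, b}
∂A     = {e, b}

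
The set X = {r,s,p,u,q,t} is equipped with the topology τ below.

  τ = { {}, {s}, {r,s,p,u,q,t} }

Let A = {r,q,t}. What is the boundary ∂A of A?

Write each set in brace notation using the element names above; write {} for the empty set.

{r,p,u,q,t}

opens ⊆ A: {}; union → int = {}
complement {s,p,u}; its interior {s}; cl(A) = X∖{s} = {r,p,u,q,t}
boundary = {r,p,u,q,t} ∖ {} = {r,p,u,q,t}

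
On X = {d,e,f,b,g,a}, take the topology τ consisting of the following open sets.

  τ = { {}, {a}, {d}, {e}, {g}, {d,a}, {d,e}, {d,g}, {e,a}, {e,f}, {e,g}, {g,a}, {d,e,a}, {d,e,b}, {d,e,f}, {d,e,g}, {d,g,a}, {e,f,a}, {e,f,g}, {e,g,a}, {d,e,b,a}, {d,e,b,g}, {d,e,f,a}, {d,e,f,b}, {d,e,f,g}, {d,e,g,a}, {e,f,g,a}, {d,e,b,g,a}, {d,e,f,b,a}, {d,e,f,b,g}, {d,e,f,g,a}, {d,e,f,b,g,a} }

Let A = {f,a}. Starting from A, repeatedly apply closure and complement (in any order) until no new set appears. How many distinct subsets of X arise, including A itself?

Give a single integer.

complement {d,e,b,g}; its interior {d,e,b,g}; cl(A) = X∖{d,e,b,g} = {f,a}
With k = closure, c = complement:
  1. A     = {f,a}
  2. cA    = {d,e,b,g}
  3. kcA   = {d,e,f,b,g}
  4. ckcA  = {a}
k, c of each give nothing new

4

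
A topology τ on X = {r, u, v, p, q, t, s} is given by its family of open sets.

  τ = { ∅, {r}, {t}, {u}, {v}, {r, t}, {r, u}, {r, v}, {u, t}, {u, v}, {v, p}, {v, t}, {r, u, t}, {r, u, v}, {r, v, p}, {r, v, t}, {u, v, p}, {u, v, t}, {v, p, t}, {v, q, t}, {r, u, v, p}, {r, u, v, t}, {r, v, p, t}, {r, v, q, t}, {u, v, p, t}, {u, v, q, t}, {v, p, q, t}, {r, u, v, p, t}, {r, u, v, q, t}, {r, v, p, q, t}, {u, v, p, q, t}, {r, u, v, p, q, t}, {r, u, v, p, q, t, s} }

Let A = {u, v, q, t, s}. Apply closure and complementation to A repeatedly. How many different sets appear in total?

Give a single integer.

8

complement {r, p}; its interior {r}; cl(A) = X∖{r} = {u, v, p, q, t, s}
With k = closure, c = complement:
  1. A     = {u, v, q, t, s}
  2. kA    = {u, v, p, q, t, s}
  3. cA    = {r, p}
  4. ckA   = {r}
  5. kcA   = {r, p, s}
  6. kckA  = {r, s}
  7. ckcA  = {u, v, q, t}
  8. ckckA = {u, v, p, q, t}
k, c of each give nothing new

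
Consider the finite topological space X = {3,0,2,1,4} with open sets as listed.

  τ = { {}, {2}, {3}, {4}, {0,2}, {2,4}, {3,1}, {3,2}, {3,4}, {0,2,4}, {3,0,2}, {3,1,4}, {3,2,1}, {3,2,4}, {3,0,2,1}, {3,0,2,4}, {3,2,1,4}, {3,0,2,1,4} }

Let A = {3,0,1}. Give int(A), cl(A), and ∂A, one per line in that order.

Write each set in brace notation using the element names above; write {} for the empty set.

interior: largest open inside A is {3,1} (from {}, {3}, {3,1})
cl via duality: int({2,4}) = {2,4}, so X∖{2,4} = {3,0,1}
cl∖int = {0}

int(A) = {3,1}
cl(A)  = {3,0,1}
∂A     = {0}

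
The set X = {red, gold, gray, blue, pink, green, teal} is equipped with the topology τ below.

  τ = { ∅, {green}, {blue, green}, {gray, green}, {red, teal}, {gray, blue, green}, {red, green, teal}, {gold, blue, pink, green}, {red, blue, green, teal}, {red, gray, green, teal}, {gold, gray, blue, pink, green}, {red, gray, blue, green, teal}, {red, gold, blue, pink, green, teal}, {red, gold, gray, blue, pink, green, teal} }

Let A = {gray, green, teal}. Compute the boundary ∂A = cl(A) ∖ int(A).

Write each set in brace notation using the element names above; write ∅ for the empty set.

U open, U⊆A: ∅, {green}, {gray, green}. int(A) = ⋃ = {gray, green}
X∖A={red, gold, blue, pink}, int(X∖A)=∅, hence cl(A)={red, gold, gray, blue, pink, green, teal}
∂A: remove int from cl → {red, gold, blue, pink, teal}

{red, gold, blue, pink, teal}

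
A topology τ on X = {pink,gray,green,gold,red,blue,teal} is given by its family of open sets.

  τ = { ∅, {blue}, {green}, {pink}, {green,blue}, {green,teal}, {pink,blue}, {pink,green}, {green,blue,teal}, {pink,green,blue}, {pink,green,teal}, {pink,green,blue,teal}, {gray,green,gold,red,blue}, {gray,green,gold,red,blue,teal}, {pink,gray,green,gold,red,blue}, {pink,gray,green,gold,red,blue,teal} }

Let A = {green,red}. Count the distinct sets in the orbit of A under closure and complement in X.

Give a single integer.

X∖A={pink,gray,gold,blue,teal}, int(X∖A)={pink,blue}, hence cl(A)={gray,green,gold,red,teal}
Orbit (k=closure, c=complement):
  1. A     = {green,red}
  2. kA    = {gray,green,gold,red,teal}
  3. cA    = {pink,gray,gold,blue,teal}
  4. ckA   = {pink,blue}
  5. kcA   = {pink,gray,gold,red,blue,teal}
  6. kckA  = {pink,gray,gold,red,blue}
  7. ckcA  = {green}
  8. ckckA = {green,teal}
(closed under both — stop)

8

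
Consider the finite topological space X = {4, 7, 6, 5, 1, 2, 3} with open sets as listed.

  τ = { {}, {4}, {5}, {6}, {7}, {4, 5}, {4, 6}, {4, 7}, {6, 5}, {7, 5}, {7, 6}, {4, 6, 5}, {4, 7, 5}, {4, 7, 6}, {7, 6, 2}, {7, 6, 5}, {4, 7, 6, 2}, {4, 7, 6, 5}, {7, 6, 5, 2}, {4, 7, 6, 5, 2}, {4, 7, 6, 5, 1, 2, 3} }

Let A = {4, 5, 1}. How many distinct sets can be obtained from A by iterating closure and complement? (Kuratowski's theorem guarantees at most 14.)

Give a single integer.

6

X∖A={7, 6, 2, 3}, int(X∖A)={7, 6, 2}, hence cl(A)={4, 5, 1, 3}
Orbit (k=closure, c=complement):
  1. A     = {4, 5, 1}
  2. kA    = {4, 5, 1, 3}
  3. cA    = {7, 6, 2, 3}
  4. ckA   = {7, 6, 2}
  5. kcA   = {7, 6, 1, 2, 3}
  6. ckcA  = {4, 5}
(closed under both — stop)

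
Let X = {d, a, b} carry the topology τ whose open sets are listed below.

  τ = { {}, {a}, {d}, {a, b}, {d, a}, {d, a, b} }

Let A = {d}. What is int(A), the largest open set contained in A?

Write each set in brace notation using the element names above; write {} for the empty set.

U open, U⊆A: {}, {d}. int(A) = ⋃ = {d}

{d}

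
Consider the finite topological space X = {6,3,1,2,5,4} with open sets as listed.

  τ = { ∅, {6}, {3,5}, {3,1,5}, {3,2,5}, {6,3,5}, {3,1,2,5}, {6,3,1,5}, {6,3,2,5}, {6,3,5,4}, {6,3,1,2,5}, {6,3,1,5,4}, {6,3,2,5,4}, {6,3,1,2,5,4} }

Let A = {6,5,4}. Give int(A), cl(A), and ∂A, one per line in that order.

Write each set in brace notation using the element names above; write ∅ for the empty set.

int(A) = {6}
cl(A)  = {6,3,1,2,5,4}
∂A     = {3,1,2,5,4}

open subsets of A: ∅, {6}; so int(A) = {6}
closure: X∖int(X∖A) = X∖∅ = {6,3,1,2,5,4}
∂A = {6,3,1,2,5,4} minus {6} = {3,1,2,5,4}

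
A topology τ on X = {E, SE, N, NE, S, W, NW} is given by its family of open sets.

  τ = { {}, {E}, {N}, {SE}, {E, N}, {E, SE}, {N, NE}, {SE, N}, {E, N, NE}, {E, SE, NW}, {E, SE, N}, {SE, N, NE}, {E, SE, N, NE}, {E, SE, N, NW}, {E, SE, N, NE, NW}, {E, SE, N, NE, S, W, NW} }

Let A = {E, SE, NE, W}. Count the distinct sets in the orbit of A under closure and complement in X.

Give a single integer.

10

cl via duality: int({N, S, NW}) = {N}, so X∖{N} = {E, SE, NE, S, W, NW}
Write k for closure, c for complement:
  1. A     = {E, SE, NE, W}
  2. kA    = {E, SE, NE, S, W, NW}
  3. cA    = {N, S, NW}
  4. ckA   = {N}
  5. kcA   = {N, NE, S, W, NW}
  6. kckA  = {N, NE, S, W}
  7. ckcA  = {E, SE}
  8. ckckA = {E, SE, NW}
  9. kckcA = {E, SE, S, W, NW}
  10. ckckcA = {N, NE}
applying k or c yields no new set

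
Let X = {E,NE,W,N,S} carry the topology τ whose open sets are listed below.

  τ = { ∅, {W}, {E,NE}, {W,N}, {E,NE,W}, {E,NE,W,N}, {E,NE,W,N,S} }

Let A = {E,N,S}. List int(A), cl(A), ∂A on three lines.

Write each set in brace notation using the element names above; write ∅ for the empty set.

int(A) = ∅
cl(A)  = {E,NE,N,S}
∂A     = {E,NE,N,S}

opens ⊆ A: ∅; union → int = ∅
complement {NE,W}; its interior {W}; cl(A) = X∖{W} = {E,NE,N,S}
boundary = {E,NE,N,S} ∖ ∅ = {E,NE,N,S}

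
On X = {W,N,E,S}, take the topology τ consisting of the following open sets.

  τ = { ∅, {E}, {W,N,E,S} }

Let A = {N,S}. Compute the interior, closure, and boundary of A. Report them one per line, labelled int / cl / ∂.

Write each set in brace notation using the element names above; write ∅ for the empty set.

interior: largest open inside A is ∅ (from ∅)
cl via duality: int({W,E}) = {E}, so X∖{E} = {W,N,S}
cl∖int = {W,N,S}

int(A) = ∅
cl(A)  = {W,N,S}
∂A     = {W,N,S}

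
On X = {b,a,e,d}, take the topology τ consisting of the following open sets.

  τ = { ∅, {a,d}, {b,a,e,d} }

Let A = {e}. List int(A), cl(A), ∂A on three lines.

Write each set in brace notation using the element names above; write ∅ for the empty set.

int(A) = ∅
cl(A)  = {b,e}
∂A     = {b,e}

U open, U⊆A: ∅. int(A) = ⋃ = ∅
X∖A={b,a,d}, int(X∖A)={a,d}, hence cl(A)={b,e}
∂A: remove int from cl → {b,e}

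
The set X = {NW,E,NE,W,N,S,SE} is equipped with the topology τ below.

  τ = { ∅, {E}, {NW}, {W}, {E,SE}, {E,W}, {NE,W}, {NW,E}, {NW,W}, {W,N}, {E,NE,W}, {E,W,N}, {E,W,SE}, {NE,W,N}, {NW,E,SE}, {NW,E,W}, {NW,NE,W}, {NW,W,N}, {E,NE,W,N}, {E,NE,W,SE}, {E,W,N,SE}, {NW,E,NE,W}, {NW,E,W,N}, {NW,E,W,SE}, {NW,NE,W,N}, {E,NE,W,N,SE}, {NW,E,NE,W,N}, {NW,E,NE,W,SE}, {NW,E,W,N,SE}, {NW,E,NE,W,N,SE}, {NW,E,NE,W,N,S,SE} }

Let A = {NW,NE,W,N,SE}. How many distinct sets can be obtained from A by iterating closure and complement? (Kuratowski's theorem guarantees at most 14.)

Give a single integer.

8

cl via duality: int({E,S}) = {E}, so X∖{E} = {NW,NE,W,N,S,SE}
Write k for closure, c for complement:
  1. A     = {NW,NE,W,N,SE}
  2. kA    = {NW,NE,W,N,S,SE}
  3. cA    = {E,S}
  4. ckA   = {E}
  5. kcA   = {E,S,SE}
  6. ckcA  = {NW,NE,W,N}
  7. kckcA = {NW,NE,W,N,S}
  8. ckckcA = {E,SE}
applying k or c yields no new set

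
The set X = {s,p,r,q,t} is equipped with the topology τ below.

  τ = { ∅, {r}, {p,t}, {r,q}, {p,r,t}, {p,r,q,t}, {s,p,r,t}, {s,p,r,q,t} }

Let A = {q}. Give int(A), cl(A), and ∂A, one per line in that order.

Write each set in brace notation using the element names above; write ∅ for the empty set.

interior: largest open inside A is ∅ (from ∅)
cl via duality: int({s,p,r,t}) = {s,p,r,t}, so X∖{s,p,r,t} = {q}
cl∖int = {q}

int(A) = ∅
cl(A)  = {q}
∂A     = {q}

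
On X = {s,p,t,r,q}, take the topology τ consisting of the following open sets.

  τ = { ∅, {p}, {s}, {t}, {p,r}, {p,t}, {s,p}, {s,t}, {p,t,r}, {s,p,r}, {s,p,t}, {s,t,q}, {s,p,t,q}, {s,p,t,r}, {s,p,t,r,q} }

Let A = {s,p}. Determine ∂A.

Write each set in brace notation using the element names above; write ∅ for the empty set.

{r,q}

opens ⊆ A: ∅, {s}, {p}, {s,p}; union → int = {s,p}
complement {t,r,q}; its interior {t}; cl(A) = X∖{t} = {s,p,r,q}
boundary = {s,p,r,q} ∖ {s,p} = {r,q}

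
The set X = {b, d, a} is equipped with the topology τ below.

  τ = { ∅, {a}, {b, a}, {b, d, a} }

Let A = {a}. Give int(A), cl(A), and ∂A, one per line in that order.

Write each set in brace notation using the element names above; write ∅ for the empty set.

open subsets of A: ∅, {a}; so int(A) = {a}
closure: X∖int(X∖A) = X∖∅ = {b, d, a}
∂A = {b, d, a} minus {a} = {b, d}

int(A) = {a}
cl(A)  = {b, d, a}
∂A     = {b, d}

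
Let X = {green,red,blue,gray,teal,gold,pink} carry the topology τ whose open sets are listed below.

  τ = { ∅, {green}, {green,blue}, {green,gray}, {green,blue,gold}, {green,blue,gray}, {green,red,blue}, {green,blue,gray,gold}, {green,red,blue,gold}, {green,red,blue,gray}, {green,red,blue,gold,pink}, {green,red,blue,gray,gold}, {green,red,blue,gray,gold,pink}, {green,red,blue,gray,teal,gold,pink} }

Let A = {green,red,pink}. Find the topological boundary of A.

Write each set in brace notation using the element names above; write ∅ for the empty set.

U open, U⊆A: ∅, {green}. int(A) = ⋃ = {green}
X∖A={blue,gray,teal,gold}, int(X∖A)=∅, hence cl(A)={green,red,blue,gray,teal,gold,pink}
∂A: remove int from cl → {red,blue,gray,teal,gold,pink}

{red,blue,gray,teal,gold,pink}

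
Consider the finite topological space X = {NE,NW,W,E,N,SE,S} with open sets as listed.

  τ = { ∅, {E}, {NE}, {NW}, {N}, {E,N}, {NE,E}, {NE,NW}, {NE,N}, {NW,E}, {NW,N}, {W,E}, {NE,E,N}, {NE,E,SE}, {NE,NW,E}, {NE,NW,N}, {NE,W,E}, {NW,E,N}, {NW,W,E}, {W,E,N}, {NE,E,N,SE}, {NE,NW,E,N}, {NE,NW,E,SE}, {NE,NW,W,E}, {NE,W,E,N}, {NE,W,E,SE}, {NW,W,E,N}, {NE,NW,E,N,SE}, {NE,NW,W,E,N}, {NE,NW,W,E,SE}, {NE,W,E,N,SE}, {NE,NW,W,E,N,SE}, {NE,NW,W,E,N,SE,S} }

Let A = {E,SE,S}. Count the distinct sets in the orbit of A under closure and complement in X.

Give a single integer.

8

X∖A={NE,NW,W,N}, int(X∖A)={NE,NW,N}, hence cl(A)={W,E,SE,S}
Orbit (k=closure, c=complement):
  1. A     = {E,SE,S}
  2. kA    = {W,E,SE,S}
  3. cA    = {NE,NW,W,N}
  4. ckA   = {NE,NW,N}
  5. kcA   = {NE,NW,W,N,SE,S}
  6. kckA  = {NE,NW,N,SE,S}
  7. ckcA  = {E}
  8. ckckA = {W,E}
(closed under both — stop)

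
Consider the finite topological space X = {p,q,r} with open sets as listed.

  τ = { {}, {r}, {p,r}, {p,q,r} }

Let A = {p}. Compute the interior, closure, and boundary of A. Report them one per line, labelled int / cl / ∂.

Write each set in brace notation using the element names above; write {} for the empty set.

U open, U⊆A: {}. int(A) = ⋃ = {}
X∖A={q,r}, int(X∖A)={r}, hence cl(A)={p,q}
∂A: remove int from cl → {p,q}

int(A) = {}
cl(A)  = {p,q}
∂A     = {p,q}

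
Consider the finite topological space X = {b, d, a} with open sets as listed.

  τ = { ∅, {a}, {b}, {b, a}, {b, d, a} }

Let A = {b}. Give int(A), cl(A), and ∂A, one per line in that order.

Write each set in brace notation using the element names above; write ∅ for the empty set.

U open, U⊆A: ∅, {b}. int(A) = ⋃ = {b}
X∖A={d, a}, int(X∖A)={a}, hence cl(A)={b, d}
∂A: remove int from cl → {d}

int(A) = {b}
cl(A)  = {b, d}
∂A     = {d}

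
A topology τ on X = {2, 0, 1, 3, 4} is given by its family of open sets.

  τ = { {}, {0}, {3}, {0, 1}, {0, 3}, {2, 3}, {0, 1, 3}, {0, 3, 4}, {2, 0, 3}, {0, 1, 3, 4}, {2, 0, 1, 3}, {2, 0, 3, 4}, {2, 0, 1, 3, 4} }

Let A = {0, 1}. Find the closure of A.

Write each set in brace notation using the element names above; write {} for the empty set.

complement {2, 3, 4}; its interior {2, 3}; cl(A) = X∖{2, 3} = {0, 1, 4}

{0, 1, 4}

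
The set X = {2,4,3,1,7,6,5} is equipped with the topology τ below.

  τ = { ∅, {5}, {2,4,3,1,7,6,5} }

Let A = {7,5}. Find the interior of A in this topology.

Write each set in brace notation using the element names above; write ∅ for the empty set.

open subsets of A: ∅, {5}; so int(A) = {5}

{5}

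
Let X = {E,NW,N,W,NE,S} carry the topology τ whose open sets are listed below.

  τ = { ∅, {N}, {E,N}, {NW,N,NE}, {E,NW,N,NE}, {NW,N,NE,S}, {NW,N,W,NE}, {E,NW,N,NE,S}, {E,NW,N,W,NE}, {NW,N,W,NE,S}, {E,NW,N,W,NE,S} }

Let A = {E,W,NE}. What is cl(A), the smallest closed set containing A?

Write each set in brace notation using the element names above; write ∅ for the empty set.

{E,NW,W,NE,S}

complement {NW,N,S}; its interior {N}; cl(A) = X∖{N} = {E,NW,W,NE,S}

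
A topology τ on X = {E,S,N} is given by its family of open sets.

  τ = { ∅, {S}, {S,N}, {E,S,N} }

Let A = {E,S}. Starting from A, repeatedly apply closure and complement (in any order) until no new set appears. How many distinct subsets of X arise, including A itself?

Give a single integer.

6

closure: X∖int(X∖A) = X∖∅ = {E,S,N}
Let k=closure and c=complement:
  1. A     = {E,S}
  2. kA    = {E,S,N}
  3. cA    = {N}
  4. ckA   = ∅
  5. kcA   = {E,N}
  6. ckcA  = {S}
— saturated at 6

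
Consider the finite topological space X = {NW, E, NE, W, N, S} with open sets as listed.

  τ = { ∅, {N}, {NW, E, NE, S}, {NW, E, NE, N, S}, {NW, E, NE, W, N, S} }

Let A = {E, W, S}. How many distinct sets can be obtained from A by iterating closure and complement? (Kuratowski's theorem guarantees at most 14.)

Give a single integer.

closure: X∖int(X∖A) = X∖{N} = {NW, E, NE, W, S}
Let k=closure and c=complement:
  1. A     = {E, W, S}
  2. kA    = {NW, E, NE, W, S}
  3. cA    = {NW, NE, N}
  4. ckA   = {N}
  5. kcA   = {NW, E, NE, W, N, S}
  6. kckA  = {W, N}
  7. ckcA  = ∅
  8. ckckA = {NW, E, NE, S}
— saturated at 8

8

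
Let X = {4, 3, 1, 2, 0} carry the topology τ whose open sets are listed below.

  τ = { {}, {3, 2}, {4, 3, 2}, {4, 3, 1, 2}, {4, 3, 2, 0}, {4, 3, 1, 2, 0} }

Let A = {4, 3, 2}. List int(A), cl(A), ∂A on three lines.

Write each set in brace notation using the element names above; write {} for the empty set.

int(A) = {4, 3, 2}
cl(A)  = {4, 3, 1, 2, 0}
∂A     = {1, 0}

U open, U⊆A: {}, {3, 2}, {4, 3, 2}. int(A) = ⋃ = {4, 3, 2}
X∖A={1, 0}, int(X∖A)={}, hence cl(A)={4, 3, 1, 2, 0}
∂A: remove int from cl → {1, 0}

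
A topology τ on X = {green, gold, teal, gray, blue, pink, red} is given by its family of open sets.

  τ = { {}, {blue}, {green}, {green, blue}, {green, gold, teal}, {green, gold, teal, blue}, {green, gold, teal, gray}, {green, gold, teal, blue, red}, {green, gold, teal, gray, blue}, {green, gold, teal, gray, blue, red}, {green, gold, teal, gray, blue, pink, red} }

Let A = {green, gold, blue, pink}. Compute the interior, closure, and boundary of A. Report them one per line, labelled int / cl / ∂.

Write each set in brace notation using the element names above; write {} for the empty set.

int(A) = {green, blue}
cl(A)  = {green, gold, teal, gray, blue, pink, red}
∂A     = {gold, teal, gray, pink, red}

opens ⊆ A: {}, {green}, {blue}, {green, blue}; union → int = {green, blue}
complement {teal, gray, red}; its interior {}; cl(A) = X∖{} = {green, gold, teal, gray, blue, pink, red}
boundary = {green, gold, teal, gray, blue, pink, red} ∖ {green, blue} = {gold, teal, gray, pink, red}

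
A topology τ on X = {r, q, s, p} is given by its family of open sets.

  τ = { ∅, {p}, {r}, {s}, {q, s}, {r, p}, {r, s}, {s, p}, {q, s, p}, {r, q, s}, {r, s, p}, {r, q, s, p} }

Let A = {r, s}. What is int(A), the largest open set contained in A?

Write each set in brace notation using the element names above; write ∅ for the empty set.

open subsets of A: ∅, {r}, {s}, {r, s}; so int(A) = {r, s}

{r, s}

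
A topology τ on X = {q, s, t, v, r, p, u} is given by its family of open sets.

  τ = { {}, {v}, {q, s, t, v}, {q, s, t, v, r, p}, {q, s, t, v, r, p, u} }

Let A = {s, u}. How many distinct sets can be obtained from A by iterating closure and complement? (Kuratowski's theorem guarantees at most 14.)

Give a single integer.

6

X∖A={q, t, v, r, p}, int(X∖A)={v}, hence cl(A)={q, s, t, r, p, u}
Orbit (k=closure, c=complement):
  1. A     = {s, u}
  2. kA    = {q, s, t, r, p, u}
  3. cA    = {q, t, v, r, p}
  4. ckA   = {v}
  5. kcA   = {q, s, t, v, r, p, u}
  6. ckcA  = {}
(closed under both — stop)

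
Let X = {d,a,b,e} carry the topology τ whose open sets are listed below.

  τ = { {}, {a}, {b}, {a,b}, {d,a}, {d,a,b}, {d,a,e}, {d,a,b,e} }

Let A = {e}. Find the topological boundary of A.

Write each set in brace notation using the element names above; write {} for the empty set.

{e}

interior: largest open inside A is {} (from {})
cl via duality: int({d,a,b}) = {d,a,b}, so X∖{d,a,b} = {e}
cl∖int = {e}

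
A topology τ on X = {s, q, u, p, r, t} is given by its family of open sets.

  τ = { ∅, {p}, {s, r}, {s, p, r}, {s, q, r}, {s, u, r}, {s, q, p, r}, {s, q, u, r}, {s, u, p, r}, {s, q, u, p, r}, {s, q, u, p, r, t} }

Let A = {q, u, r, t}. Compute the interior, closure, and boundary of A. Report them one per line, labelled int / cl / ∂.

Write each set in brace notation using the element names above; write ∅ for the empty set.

int(A) = ∅
cl(A)  = {s, q, u, r, t}
∂A     = {s, q, u, r, t}

opens ⊆ A: ∅; union → int = ∅
complement {s, p}; its interior {p}; cl(A) = X∖{p} = {s, q, u, r, t}
boundary = {s, q, u, r, t} ∖ ∅ = {s, q, u, r, t}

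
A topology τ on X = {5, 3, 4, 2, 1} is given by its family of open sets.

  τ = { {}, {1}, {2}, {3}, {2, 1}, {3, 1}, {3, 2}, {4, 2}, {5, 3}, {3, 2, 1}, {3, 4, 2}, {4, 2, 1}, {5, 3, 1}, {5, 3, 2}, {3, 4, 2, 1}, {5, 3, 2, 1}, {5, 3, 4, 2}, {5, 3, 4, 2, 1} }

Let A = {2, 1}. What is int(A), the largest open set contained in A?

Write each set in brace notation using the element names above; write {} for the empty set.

{2, 1}

open subsets of A: {}, {1}, {2}, {2, 1}; so int(A) = {2, 1}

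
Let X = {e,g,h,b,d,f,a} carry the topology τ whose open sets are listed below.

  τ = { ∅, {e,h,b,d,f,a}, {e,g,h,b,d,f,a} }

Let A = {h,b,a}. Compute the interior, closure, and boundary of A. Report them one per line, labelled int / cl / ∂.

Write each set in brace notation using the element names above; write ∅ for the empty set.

U open, U⊆A: ∅. int(A) = ⋃ = ∅
X∖A={e,g,d,f}, int(X∖A)=∅, hence cl(A)={e,g,h,b,d,f,a}
∂A: remove int from cl → {e,g,h,b,d,f,a}

int(A) = ∅
cl(A)  = {e,g,h,b,d,f,a}
∂A     = {e,g,h,b,d,f,a}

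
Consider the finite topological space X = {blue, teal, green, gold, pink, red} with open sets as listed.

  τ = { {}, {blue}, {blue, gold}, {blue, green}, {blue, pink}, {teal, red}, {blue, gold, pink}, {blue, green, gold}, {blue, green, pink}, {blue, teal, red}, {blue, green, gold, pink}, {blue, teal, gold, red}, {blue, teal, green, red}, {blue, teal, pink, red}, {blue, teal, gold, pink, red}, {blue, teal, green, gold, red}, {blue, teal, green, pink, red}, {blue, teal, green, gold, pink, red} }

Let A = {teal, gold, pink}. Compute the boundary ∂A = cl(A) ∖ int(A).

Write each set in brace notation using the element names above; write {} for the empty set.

{teal, gold, pink, red}

U open, U⊆A: {}. int(A) = ⋃ = {}
X∖A={blue, green, red}, int(X∖A)={blue, green}, hence cl(A)={teal, gold, pink, red}
∂A: remove int from cl → {teal, gold, pink, red}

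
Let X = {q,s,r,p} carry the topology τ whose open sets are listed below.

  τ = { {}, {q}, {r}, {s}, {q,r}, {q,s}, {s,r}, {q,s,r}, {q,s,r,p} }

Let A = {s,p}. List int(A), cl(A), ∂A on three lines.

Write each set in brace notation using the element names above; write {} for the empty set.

int(A) = {s}
cl(A)  = {s,p}
∂A     = {p}

interior: largest open inside A is {s} (from {}, {s})
cl via duality: int({q,r}) = {q,r}, so X∖{q,r} = {s,p}
cl∖int = {p}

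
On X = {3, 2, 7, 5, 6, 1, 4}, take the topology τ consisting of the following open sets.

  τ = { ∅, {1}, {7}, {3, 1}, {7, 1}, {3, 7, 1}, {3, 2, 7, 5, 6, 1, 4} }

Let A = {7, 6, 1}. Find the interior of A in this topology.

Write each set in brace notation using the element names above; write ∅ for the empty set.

open subsets of A: ∅, {7}, {1}, {7, 1}; so int(A) = {7, 1}

{7, 1}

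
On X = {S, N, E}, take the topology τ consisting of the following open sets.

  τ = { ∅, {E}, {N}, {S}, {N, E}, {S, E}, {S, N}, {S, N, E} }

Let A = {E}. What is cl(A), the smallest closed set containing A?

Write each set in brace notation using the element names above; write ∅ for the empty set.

{E}

complement {S, N}; its interior {S, N}; cl(A) = X∖{S, N} = {E}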